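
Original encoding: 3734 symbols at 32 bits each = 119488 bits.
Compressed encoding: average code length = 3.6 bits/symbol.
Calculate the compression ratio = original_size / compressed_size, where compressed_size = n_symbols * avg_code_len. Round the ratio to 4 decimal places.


original_size = n_symbols * orig_bits = 3734 * 32 = 119488 bits
compressed_size = n_symbols * avg_code_len = 3734 * 3.6 = 13442.4 bits
ratio = original_size / compressed_size = 119488 / 13442.4 = 8.8889

Compression ratio = 8.8889


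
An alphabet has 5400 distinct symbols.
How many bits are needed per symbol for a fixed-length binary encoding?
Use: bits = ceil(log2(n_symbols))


log2(5400) = 12.3987
Bracket: 2^12 = 4096 < 5400 <= 2^13 = 8192
So ceil(log2(5400)) = 13

bits = ceil(log2(5400)) = ceil(12.3987) = 13 bits


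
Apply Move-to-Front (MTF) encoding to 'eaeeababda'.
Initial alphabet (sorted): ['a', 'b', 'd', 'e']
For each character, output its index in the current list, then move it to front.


MTF encoding:
'e': index 3 in ['a', 'b', 'd', 'e'] -> ['e', 'a', 'b', 'd']
'a': index 1 in ['e', 'a', 'b', 'd'] -> ['a', 'e', 'b', 'd']
'e': index 1 in ['a', 'e', 'b', 'd'] -> ['e', 'a', 'b', 'd']
'e': index 0 in ['e', 'a', 'b', 'd'] -> ['e', 'a', 'b', 'd']
'a': index 1 in ['e', 'a', 'b', 'd'] -> ['a', 'e', 'b', 'd']
'b': index 2 in ['a', 'e', 'b', 'd'] -> ['b', 'a', 'e', 'd']
'a': index 1 in ['b', 'a', 'e', 'd'] -> ['a', 'b', 'e', 'd']
'b': index 1 in ['a', 'b', 'e', 'd'] -> ['b', 'a', 'e', 'd']
'd': index 3 in ['b', 'a', 'e', 'd'] -> ['d', 'b', 'a', 'e']
'a': index 2 in ['d', 'b', 'a', 'e'] -> ['a', 'd', 'b', 'e']


Output: [3, 1, 1, 0, 1, 2, 1, 1, 3, 2]


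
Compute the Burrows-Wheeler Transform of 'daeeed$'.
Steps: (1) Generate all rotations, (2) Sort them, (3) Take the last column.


Rotations (sorted):
  0: $daeeed -> last char: d
  1: aeeed$d -> last char: d
  2: d$daeee -> last char: e
  3: daeeed$ -> last char: $
  4: ed$daee -> last char: e
  5: eed$dae -> last char: e
  6: eeed$da -> last char: a


BWT = dde$eea


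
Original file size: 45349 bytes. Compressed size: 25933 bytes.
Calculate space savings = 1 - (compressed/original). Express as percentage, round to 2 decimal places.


ratio = compressed/original = 25933/45349 = 0.571854
savings = 1 - ratio = 1 - 0.571854 = 0.428146
as a percentage: 0.428146 * 100 = 42.81%

Space savings = 1 - 25933/45349 = 42.81%


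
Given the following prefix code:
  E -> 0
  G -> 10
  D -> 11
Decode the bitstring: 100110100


Decoding step by step:
Bits 10 -> G
Bits 0 -> E
Bits 11 -> D
Bits 0 -> E
Bits 10 -> G
Bits 0 -> E


Decoded message: GEDEGE


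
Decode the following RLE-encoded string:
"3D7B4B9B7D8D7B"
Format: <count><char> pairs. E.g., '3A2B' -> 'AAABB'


Expanding each <count><char> pair:
  3D -> 'DDD'
  7B -> 'BBBBBBB'
  4B -> 'BBBB'
  9B -> 'BBBBBBBBB'
  7D -> 'DDDDDDD'
  8D -> 'DDDDDDDD'
  7B -> 'BBBBBBB'

Decoded = DDDBBBBBBBBBBBBBBBBBBBBDDDDDDDDDDDDDDDBBBBBBB


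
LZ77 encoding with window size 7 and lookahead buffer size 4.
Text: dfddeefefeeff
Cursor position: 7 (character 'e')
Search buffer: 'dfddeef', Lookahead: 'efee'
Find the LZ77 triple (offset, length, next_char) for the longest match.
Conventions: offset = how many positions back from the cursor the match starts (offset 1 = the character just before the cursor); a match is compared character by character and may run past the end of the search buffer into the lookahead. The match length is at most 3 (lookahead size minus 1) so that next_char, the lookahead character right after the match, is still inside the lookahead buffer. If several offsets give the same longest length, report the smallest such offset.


Try each offset into the search buffer:
  offset=1 (pos 6, char 'f'): match length 0
  offset=2 (pos 5, char 'e'): match length 3
  offset=3 (pos 4, char 'e'): match length 1
  offset=4 (pos 3, char 'd'): match length 0
  offset=5 (pos 2, char 'd'): match length 0
  offset=6 (pos 1, char 'f'): match length 0
  offset=7 (pos 0, char 'd'): match length 0
Longest match has length 3 at offset 2.
next_char = character at position 7 + 3 = 10 -> 'e'

Best match: offset=2, length=3 (matching 'efe' starting at position 5)
LZ77 triple: (2, 3, 'e')


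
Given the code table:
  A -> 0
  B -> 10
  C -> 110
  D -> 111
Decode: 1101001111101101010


Decoding:
110 -> C
10 -> B
0 -> A
111 -> D
110 -> C
110 -> C
10 -> B
10 -> B


Result: CBADCCBB


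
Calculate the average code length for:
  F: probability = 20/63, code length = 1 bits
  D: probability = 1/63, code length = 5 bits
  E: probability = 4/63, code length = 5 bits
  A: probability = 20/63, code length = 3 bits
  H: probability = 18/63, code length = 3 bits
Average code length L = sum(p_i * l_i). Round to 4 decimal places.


Weighted contributions p_i * l_i:
  F: (20/63) * 1 = 20/63
  D: (1/63) * 5 = 5/63
  E: (4/63) * 5 = 20/63
  A: (20/63) * 3 = 60/63
  H: (18/63) * 3 = 54/63
Sum = (20 + 5 + 20 + 60 + 54)/63 = 159/63

L = 159/63 = 2.5238 bits/symbol


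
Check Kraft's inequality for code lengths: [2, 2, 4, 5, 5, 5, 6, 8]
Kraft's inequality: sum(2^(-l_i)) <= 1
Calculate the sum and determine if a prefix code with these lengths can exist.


Sum = 2^(-2) + 2^(-2) + 2^(-4) + 2^(-5) + 2^(-5) + 2^(-5) + 2^(-6) + 2^(-8)
    = 0.25 + 0.25 + 0.0625 + 0.03125 + 0.03125 + 0.03125 + 0.015625 + 0.00390625
    = 173/256 = 0.67578125
Since 0.67578125 <= 1, Kraft's inequality IS satisfied.
A prefix code with these lengths CAN exist.

Kraft sum = 0.67578125. Satisfied.


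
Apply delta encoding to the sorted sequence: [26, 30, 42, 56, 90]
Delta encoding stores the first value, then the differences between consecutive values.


First value: 26
Deltas:
  30 - 26 = 4
  42 - 30 = 12
  56 - 42 = 14
  90 - 56 = 34


Delta encoded: [26, 4, 12, 14, 34]


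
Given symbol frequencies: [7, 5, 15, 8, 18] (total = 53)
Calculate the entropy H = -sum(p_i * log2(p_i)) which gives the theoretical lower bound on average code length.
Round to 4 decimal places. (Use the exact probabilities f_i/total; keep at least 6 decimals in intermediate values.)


Per-symbol terms -p_i * log2(p_i) with p_i = f_i/53:
  p = 7/53 = 0.132075: log2(p) = -2.920566, -p*log2(p) = 0.385735
  p = 5/53 = 0.094340: log2(p) = -3.405992, -p*log2(p) = 0.321320
  p = 15/53 = 0.283019: log2(p) = -1.821030, -p*log2(p) = 0.515386
  p = 8/53 = 0.150943: log2(p) = -2.727920, -p*log2(p) = 0.411762
  p = 18/53 = 0.339623: log2(p) = -1.557995, -p*log2(p) = 0.529131
H = 0.385735 + 0.321320 + 0.515386 + 0.411762 + 0.529131 = 2.163334

H = 2.1633 bits/symbol


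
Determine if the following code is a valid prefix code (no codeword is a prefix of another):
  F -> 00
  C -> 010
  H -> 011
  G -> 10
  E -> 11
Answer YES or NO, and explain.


Checking each pair (does one codeword prefix another?):
  F='00' vs C='010': no prefix
  F='00' vs H='011': no prefix
  F='00' vs G='10': no prefix
  F='00' vs E='11': no prefix
  C='010' vs F='00': no prefix
  C='010' vs H='011': no prefix
  C='010' vs G='10': no prefix
  C='010' vs E='11': no prefix
  H='011' vs F='00': no prefix
  H='011' vs C='010': no prefix
  H='011' vs G='10': no prefix
  H='011' vs E='11': no prefix
  G='10' vs F='00': no prefix
  G='10' vs C='010': no prefix
  G='10' vs H='011': no prefix
  G='10' vs E='11': no prefix
  E='11' vs F='00': no prefix
  E='11' vs C='010': no prefix
  E='11' vs H='011': no prefix
  E='11' vs G='10': no prefix
No violation found over all pairs.

YES -- this is a valid prefix code. No codeword is a prefix of any other codeword.


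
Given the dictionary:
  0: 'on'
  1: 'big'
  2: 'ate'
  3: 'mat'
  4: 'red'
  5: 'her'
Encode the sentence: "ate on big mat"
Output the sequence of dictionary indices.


Look up each word in the dictionary:
  'ate' -> 2
  'on' -> 0
  'big' -> 1
  'mat' -> 3

Encoded: [2, 0, 1, 3]


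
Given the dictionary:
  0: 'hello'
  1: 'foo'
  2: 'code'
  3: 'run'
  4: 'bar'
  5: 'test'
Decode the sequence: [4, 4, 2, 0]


Look up each index in the dictionary:
  4 -> 'bar'
  4 -> 'bar'
  2 -> 'code'
  0 -> 'hello'

Decoded: "bar bar code hello"


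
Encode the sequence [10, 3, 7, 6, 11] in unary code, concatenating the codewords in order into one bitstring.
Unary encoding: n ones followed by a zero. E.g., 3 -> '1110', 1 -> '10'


Encode each number as n ones followed by a terminating 0:
  10 -> 11111111110 (11 bits)
  3 -> 1110 (4 bits)
  7 -> 11111110 (8 bits)
  6 -> 1111110 (7 bits)
  11 -> 111111111110 (12 bits)
Total length = 11 + 4 + 8 + 7 + 12 = 42 bits.

Unary([10, 3, 7, 6, 11]) = 111111111101110111111101111110111111111110 (42 bits)


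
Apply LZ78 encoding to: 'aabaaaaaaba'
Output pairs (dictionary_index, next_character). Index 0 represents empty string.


LZ78 encoding steps:
Dictionary: {0: ''}
Step 1: w='' (idx 0), next='a' -> output (0, 'a'), add 'a' as idx 1
Step 2: w='a' (idx 1), next='b' -> output (1, 'b'), add 'ab' as idx 2
Step 3: w='a' (idx 1), next='a' -> output (1, 'a'), add 'aa' as idx 3
Step 4: w='aa' (idx 3), next='a' -> output (3, 'a'), add 'aaa' as idx 4
Step 5: w='ab' (idx 2), next='a' -> output (2, 'a'), add 'aba' as idx 5


Encoded: [(0, 'a'), (1, 'b'), (1, 'a'), (3, 'a'), (2, 'a')]


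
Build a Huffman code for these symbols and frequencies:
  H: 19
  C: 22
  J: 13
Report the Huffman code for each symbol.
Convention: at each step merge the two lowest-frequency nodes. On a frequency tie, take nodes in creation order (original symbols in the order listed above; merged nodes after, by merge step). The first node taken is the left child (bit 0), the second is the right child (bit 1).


Huffman tree construction:
Step 1: Merge J(13) + H(19) = 32
Step 2: Merge C(22) + (J+H)(32) = 54
Read each symbol's code off the tree from the root (left child = 0, right child = 1).

Codes:
  H: 11 (length 2)
  C: 0 (length 1)
  J: 10 (length 2)
Average code length: 86/54 = 1.5926 bits/symbol


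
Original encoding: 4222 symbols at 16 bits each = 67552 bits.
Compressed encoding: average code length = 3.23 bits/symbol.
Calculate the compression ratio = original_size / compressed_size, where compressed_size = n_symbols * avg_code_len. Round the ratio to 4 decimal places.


original_size = n_symbols * orig_bits = 4222 * 16 = 67552 bits
compressed_size = n_symbols * avg_code_len = 4222 * 3.23 = 13637.06 bits
ratio = original_size / compressed_size = 67552 / 13637.06 = 4.9536

Compression ratio = 4.9536


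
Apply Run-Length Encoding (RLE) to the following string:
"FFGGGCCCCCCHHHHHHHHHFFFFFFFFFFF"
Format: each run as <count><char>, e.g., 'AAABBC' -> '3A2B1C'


Scanning runs left to right:
  i=0: run of 'F' x 2 -> '2F'
  i=2: run of 'G' x 3 -> '3G'
  i=5: run of 'C' x 6 -> '6C'
  i=11: run of 'H' x 9 -> '9H'
  i=20: run of 'F' x 11 -> '11F'

RLE = 2F3G6C9H11F


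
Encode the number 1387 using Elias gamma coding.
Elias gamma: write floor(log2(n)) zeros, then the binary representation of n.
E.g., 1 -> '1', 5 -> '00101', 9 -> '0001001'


num_bits = floor(log2(1387)) + 1 = 11
leading_zeros = num_bits - 1 = 10
binary(1387) = 10101101011

Elias gamma(1387) = '0000000000' + '10101101011' = 000000000010101101011 (21 bits)


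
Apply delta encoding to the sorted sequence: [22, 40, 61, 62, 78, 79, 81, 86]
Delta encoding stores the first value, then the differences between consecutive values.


First value: 22
Deltas:
  40 - 22 = 18
  61 - 40 = 21
  62 - 61 = 1
  78 - 62 = 16
  79 - 78 = 1
  81 - 79 = 2
  86 - 81 = 5


Delta encoded: [22, 18, 21, 1, 16, 1, 2, 5]


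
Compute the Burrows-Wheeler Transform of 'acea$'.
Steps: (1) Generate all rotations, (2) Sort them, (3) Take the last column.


Rotations (sorted):
  0: $acea -> last char: a
  1: a$ace -> last char: e
  2: acea$ -> last char: $
  3: cea$a -> last char: a
  4: ea$ac -> last char: c


BWT = ae$ac


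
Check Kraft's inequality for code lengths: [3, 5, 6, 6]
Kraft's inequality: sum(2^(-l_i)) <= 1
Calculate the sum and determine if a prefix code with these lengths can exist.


Sum = 2^(-3) + 2^(-5) + 2^(-6) + 2^(-6)
    = 0.125 + 0.03125 + 0.015625 + 0.015625
    = 12/64 = 0.1875
Since 0.1875 <= 1, Kraft's inequality IS satisfied.
A prefix code with these lengths CAN exist.

Kraft sum = 0.1875. Satisfied.


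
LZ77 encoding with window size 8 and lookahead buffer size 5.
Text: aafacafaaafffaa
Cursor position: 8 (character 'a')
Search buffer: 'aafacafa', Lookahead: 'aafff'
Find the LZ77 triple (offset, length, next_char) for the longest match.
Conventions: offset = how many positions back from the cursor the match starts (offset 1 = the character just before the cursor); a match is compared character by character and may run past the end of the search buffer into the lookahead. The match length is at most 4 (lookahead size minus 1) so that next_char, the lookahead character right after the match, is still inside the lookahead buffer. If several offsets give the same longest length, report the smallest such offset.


Try each offset into the search buffer:
  offset=1 (pos 7, char 'a'): match length 2
  offset=2 (pos 6, char 'f'): match length 0
  offset=3 (pos 5, char 'a'): match length 1
  offset=4 (pos 4, char 'c'): match length 0
  offset=5 (pos 3, char 'a'): match length 1
  offset=6 (pos 2, char 'f'): match length 0
  offset=7 (pos 1, char 'a'): match length 1
  offset=8 (pos 0, char 'a'): match length 3
Longest match has length 3 at offset 8.
next_char = character at position 8 + 3 = 11 -> 'f'

Best match: offset=8, length=3 (matching 'aaf' starting at position 0)
LZ77 triple: (8, 3, 'f')


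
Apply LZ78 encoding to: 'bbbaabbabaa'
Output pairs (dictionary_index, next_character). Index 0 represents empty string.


LZ78 encoding steps:
Dictionary: {0: ''}
Step 1: w='' (idx 0), next='b' -> output (0, 'b'), add 'b' as idx 1
Step 2: w='b' (idx 1), next='b' -> output (1, 'b'), add 'bb' as idx 2
Step 3: w='' (idx 0), next='a' -> output (0, 'a'), add 'a' as idx 3
Step 4: w='a' (idx 3), next='b' -> output (3, 'b'), add 'ab' as idx 4
Step 5: w='b' (idx 1), next='a' -> output (1, 'a'), add 'ba' as idx 5
Step 6: w='ba' (idx 5), next='a' -> output (5, 'a'), add 'baa' as idx 6


Encoded: [(0, 'b'), (1, 'b'), (0, 'a'), (3, 'b'), (1, 'a'), (5, 'a')]


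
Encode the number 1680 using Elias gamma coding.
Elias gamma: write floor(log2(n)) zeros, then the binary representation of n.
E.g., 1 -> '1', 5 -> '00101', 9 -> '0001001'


num_bits = floor(log2(1680)) + 1 = 11
leading_zeros = num_bits - 1 = 10
binary(1680) = 11010010000

Elias gamma(1680) = '0000000000' + '11010010000' = 000000000011010010000 (21 bits)


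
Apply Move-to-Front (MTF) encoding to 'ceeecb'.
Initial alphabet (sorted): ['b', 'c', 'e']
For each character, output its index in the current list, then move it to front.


MTF encoding:
'c': index 1 in ['b', 'c', 'e'] -> ['c', 'b', 'e']
'e': index 2 in ['c', 'b', 'e'] -> ['e', 'c', 'b']
'e': index 0 in ['e', 'c', 'b'] -> ['e', 'c', 'b']
'e': index 0 in ['e', 'c', 'b'] -> ['e', 'c', 'b']
'c': index 1 in ['e', 'c', 'b'] -> ['c', 'e', 'b']
'b': index 2 in ['c', 'e', 'b'] -> ['b', 'c', 'e']


Output: [1, 2, 0, 0, 1, 2]


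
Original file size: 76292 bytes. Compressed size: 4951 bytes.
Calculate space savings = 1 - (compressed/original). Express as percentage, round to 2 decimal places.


ratio = compressed/original = 4951/76292 = 0.064895
savings = 1 - ratio = 1 - 0.064895 = 0.935105
as a percentage: 0.935105 * 100 = 93.51%

Space savings = 1 - 4951/76292 = 93.51%


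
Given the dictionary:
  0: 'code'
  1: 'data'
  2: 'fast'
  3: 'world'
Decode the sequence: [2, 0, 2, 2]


Look up each index in the dictionary:
  2 -> 'fast'
  0 -> 'code'
  2 -> 'fast'
  2 -> 'fast'

Decoded: "fast code fast fast"


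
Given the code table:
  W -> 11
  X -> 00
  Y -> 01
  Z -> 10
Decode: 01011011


Decoding:
01 -> Y
01 -> Y
10 -> Z
11 -> W


Result: YYZW


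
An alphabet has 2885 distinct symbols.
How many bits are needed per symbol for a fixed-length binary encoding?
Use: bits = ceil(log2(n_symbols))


log2(2885) = 11.4944
Bracket: 2^11 = 2048 < 2885 <= 2^12 = 4096
So ceil(log2(2885)) = 12

bits = ceil(log2(2885)) = ceil(11.4944) = 12 bits


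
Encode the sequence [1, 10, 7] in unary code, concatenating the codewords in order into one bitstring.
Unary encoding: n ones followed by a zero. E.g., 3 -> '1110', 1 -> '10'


Encode each number as n ones followed by a terminating 0:
  1 -> 10 (2 bits)
  10 -> 11111111110 (11 bits)
  7 -> 11111110 (8 bits)
Total length = 2 + 11 + 8 = 21 bits.

Unary([1, 10, 7]) = 101111111111011111110 (21 bits)


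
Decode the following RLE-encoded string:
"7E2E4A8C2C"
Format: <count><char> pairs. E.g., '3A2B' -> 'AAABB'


Expanding each <count><char> pair:
  7E -> 'EEEEEEE'
  2E -> 'EE'
  4A -> 'AAAA'
  8C -> 'CCCCCCCC'
  2C -> 'CC'

Decoded = EEEEEEEEEAAAACCCCCCCCCC


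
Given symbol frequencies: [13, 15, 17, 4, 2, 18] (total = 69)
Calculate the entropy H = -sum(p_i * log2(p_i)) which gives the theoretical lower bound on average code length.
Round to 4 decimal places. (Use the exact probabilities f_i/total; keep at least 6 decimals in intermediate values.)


Per-symbol terms -p_i * log2(p_i) with p_i = f_i/69:
  p = 13/69 = 0.188406: log2(p) = -2.408085, -p*log2(p) = 0.453697
  p = 15/69 = 0.217391: log2(p) = -2.201634, -p*log2(p) = 0.478616
  p = 17/69 = 0.246377: log2(p) = -2.021062, -p*log2(p) = 0.497943
  p = 4/69 = 0.057971: log2(p) = -4.108524, -p*log2(p) = 0.238175
  p = 2/69 = 0.028986: log2(p) = -5.108524, -p*log2(p) = 0.148073
  p = 18/69 = 0.260870: log2(p) = -1.938599, -p*log2(p) = 0.505722
H = 0.453697 + 0.478616 + 0.497943 + 0.238175 + 0.148073 + 0.505722 = 2.322226

H = 2.3222 bits/symbol


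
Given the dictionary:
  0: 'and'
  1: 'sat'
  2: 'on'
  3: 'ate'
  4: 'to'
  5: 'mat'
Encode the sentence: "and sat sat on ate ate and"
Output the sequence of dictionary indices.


Look up each word in the dictionary:
  'and' -> 0
  'sat' -> 1
  'sat' -> 1
  'on' -> 2
  'ate' -> 3
  'ate' -> 3
  'and' -> 0

Encoded: [0, 1, 1, 2, 3, 3, 0]


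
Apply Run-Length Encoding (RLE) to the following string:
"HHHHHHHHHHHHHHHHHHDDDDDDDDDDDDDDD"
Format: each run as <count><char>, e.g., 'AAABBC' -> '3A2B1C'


Scanning runs left to right:
  i=0: run of 'H' x 18 -> '18H'
  i=18: run of 'D' x 15 -> '15D'

RLE = 18H15D


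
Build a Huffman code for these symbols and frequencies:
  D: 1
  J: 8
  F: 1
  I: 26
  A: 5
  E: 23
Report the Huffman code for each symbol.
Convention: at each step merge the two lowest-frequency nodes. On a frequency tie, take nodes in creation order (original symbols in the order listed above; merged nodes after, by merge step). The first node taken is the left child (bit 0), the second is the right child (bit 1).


Huffman tree construction:
Step 1: Merge D(1) + F(1) = 2
Step 2: Merge (D+F)(2) + A(5) = 7
Step 3: Merge ((D+F)+A)(7) + J(8) = 15
Step 4: Merge (((D+F)+A)+J)(15) + E(23) = 38
Step 5: Merge I(26) + ((((D+F)+A)+J)+E)(38) = 64
Read each symbol's code off the tree from the root (left child = 0, right child = 1).

Codes:
  D: 10000 (length 5)
  J: 101 (length 3)
  F: 10001 (length 5)
  I: 0 (length 1)
  A: 1001 (length 4)
  E: 11 (length 2)
Average code length: 126/64 = 1.9688 bits/symbol


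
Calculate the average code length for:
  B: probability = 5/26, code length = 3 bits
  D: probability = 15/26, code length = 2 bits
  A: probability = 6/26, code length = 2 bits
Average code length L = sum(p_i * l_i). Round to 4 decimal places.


Weighted contributions p_i * l_i:
  B: (5/26) * 3 = 15/26
  D: (15/26) * 2 = 30/26
  A: (6/26) * 2 = 12/26
Sum = (15 + 30 + 12)/26 = 57/26

L = 57/26 = 2.1923 bits/symbol


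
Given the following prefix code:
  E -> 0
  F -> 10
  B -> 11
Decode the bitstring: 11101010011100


Decoding step by step:
Bits 11 -> B
Bits 10 -> F
Bits 10 -> F
Bits 10 -> F
Bits 0 -> E
Bits 11 -> B
Bits 10 -> F
Bits 0 -> E


Decoded message: BFFFEBFE


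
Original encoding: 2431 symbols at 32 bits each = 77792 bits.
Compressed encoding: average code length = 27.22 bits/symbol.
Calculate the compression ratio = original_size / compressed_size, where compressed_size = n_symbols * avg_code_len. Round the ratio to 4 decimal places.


original_size = n_symbols * orig_bits = 2431 * 32 = 77792 bits
compressed_size = n_symbols * avg_code_len = 2431 * 27.22 = 66171.82 bits
ratio = original_size / compressed_size = 77792 / 66171.82 = 1.1756

Compression ratio = 1.1756


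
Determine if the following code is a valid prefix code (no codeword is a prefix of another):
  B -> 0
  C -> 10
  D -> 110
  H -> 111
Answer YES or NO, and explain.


Checking each pair (does one codeword prefix another?):
  B='0' vs C='10': no prefix
  B='0' vs D='110': no prefix
  B='0' vs H='111': no prefix
  C='10' vs B='0': no prefix
  C='10' vs D='110': no prefix
  C='10' vs H='111': no prefix
  D='110' vs B='0': no prefix
  D='110' vs C='10': no prefix
  D='110' vs H='111': no prefix
  H='111' vs B='0': no prefix
  H='111' vs C='10': no prefix
  H='111' vs D='110': no prefix
No violation found over all pairs.

YES -- this is a valid prefix code. No codeword is a prefix of any other codeword.


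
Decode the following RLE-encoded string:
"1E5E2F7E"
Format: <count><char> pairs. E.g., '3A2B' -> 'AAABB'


Expanding each <count><char> pair:
  1E -> 'E'
  5E -> 'EEEEE'
  2F -> 'FF'
  7E -> 'EEEEEEE'

Decoded = EEEEEEFFEEEEEEE


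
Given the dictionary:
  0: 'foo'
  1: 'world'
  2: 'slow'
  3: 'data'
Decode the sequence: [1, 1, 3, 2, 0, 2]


Look up each index in the dictionary:
  1 -> 'world'
  1 -> 'world'
  3 -> 'data'
  2 -> 'slow'
  0 -> 'foo'
  2 -> 'slow'

Decoded: "world world data slow foo slow"


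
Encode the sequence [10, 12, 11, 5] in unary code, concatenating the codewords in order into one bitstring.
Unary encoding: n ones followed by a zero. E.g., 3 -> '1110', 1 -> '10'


Encode each number as n ones followed by a terminating 0:
  10 -> 11111111110 (11 bits)
  12 -> 1111111111110 (13 bits)
  11 -> 111111111110 (12 bits)
  5 -> 111110 (6 bits)
Total length = 11 + 13 + 12 + 6 = 42 bits.

Unary([10, 12, 11, 5]) = 111111111101111111111110111111111110111110 (42 bits)


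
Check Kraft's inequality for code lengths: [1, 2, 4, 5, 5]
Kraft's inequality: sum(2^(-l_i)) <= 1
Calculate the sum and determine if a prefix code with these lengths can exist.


Sum = 2^(-1) + 2^(-2) + 2^(-4) + 2^(-5) + 2^(-5)
    = 0.5 + 0.25 + 0.0625 + 0.03125 + 0.03125
    = 28/32 = 0.875
Since 0.875 <= 1, Kraft's inequality IS satisfied.
A prefix code with these lengths CAN exist.

Kraft sum = 0.875. Satisfied.


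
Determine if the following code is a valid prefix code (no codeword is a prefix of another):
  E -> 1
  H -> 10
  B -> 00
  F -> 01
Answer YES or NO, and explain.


Checking each pair (does one codeword prefix another?):
  E='1' vs H='10': prefix -- VIOLATION

NO -- this is NOT a valid prefix code. E (1) is a prefix of H (10).


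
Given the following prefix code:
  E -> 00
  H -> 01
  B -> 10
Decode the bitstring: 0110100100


Decoding step by step:
Bits 01 -> H
Bits 10 -> B
Bits 10 -> B
Bits 01 -> H
Bits 00 -> E


Decoded message: HBBHE


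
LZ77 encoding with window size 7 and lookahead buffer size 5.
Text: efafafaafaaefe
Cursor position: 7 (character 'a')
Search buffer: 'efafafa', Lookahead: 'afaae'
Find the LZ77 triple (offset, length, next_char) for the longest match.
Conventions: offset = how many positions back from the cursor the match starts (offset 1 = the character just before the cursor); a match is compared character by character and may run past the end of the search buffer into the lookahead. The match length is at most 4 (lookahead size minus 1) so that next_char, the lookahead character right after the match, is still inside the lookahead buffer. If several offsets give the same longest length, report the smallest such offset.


Try each offset into the search buffer:
  offset=1 (pos 6, char 'a'): match length 1
  offset=2 (pos 5, char 'f'): match length 0
  offset=3 (pos 4, char 'a'): match length 4
  offset=4 (pos 3, char 'f'): match length 0
  offset=5 (pos 2, char 'a'): match length 3
  offset=6 (pos 1, char 'f'): match length 0
  offset=7 (pos 0, char 'e'): match length 0
Longest match has length 4 at offset 3.
next_char = character at position 7 + 4 = 11 -> 'e'

Best match: offset=3, length=4 (matching 'afaa' starting at position 4)
LZ77 triple: (3, 4, 'e')


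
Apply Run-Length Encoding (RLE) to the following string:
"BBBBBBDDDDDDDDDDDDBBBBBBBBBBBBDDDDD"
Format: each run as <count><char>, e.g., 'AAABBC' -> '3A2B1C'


Scanning runs left to right:
  i=0: run of 'B' x 6 -> '6B'
  i=6: run of 'D' x 12 -> '12D'
  i=18: run of 'B' x 12 -> '12B'
  i=30: run of 'D' x 5 -> '5D'

RLE = 6B12D12B5D


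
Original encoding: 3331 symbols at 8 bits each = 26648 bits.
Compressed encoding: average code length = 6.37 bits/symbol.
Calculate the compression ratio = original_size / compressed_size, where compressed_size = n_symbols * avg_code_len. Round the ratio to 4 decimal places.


original_size = n_symbols * orig_bits = 3331 * 8 = 26648 bits
compressed_size = n_symbols * avg_code_len = 3331 * 6.37 = 21218.47 bits
ratio = original_size / compressed_size = 26648 / 21218.47 = 1.2559

Compression ratio = 1.2559


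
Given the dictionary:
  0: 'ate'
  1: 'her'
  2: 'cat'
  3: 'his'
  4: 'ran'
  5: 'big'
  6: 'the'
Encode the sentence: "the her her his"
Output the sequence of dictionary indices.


Look up each word in the dictionary:
  'the' -> 6
  'her' -> 1
  'her' -> 1
  'his' -> 3

Encoded: [6, 1, 1, 3]


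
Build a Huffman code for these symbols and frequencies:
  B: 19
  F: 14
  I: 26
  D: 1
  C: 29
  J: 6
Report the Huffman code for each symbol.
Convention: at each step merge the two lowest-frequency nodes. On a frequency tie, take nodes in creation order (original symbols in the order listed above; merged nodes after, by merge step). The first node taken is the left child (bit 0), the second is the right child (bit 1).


Huffman tree construction:
Step 1: Merge D(1) + J(6) = 7
Step 2: Merge (D+J)(7) + F(14) = 21
Step 3: Merge B(19) + ((D+J)+F)(21) = 40
Step 4: Merge I(26) + C(29) = 55
Step 5: Merge (B+((D+J)+F))(40) + (I+C)(55) = 95
Read each symbol's code off the tree from the root (left child = 0, right child = 1).

Codes:
  B: 00 (length 2)
  F: 011 (length 3)
  I: 10 (length 2)
  D: 0100 (length 4)
  C: 11 (length 2)
  J: 0101 (length 4)
Average code length: 218/95 = 2.2947 bits/symbol


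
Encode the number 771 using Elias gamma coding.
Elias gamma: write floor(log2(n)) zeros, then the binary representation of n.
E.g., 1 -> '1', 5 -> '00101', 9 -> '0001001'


num_bits = floor(log2(771)) + 1 = 10
leading_zeros = num_bits - 1 = 9
binary(771) = 1100000011

Elias gamma(771) = '000000000' + '1100000011' = 0000000001100000011 (19 bits)


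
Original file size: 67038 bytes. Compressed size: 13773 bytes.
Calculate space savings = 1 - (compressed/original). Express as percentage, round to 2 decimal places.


ratio = compressed/original = 13773/67038 = 0.205451
savings = 1 - ratio = 1 - 0.205451 = 0.794549
as a percentage: 0.794549 * 100 = 79.45%

Space savings = 1 - 13773/67038 = 79.45%


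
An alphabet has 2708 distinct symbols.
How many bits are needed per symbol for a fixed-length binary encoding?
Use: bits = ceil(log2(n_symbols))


log2(2708) = 11.403
Bracket: 2^11 = 2048 < 2708 <= 2^12 = 4096
So ceil(log2(2708)) = 12

bits = ceil(log2(2708)) = ceil(11.403) = 12 bits


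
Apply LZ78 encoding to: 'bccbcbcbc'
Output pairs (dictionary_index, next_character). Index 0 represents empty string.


LZ78 encoding steps:
Dictionary: {0: ''}
Step 1: w='' (idx 0), next='b' -> output (0, 'b'), add 'b' as idx 1
Step 2: w='' (idx 0), next='c' -> output (0, 'c'), add 'c' as idx 2
Step 3: w='c' (idx 2), next='b' -> output (2, 'b'), add 'cb' as idx 3
Step 4: w='cb' (idx 3), next='c' -> output (3, 'c'), add 'cbc' as idx 4
Step 5: w='b' (idx 1), next='c' -> output (1, 'c'), add 'bc' as idx 5


Encoded: [(0, 'b'), (0, 'c'), (2, 'b'), (3, 'c'), (1, 'c')]


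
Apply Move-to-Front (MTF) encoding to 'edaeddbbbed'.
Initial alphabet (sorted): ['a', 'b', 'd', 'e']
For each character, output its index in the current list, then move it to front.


MTF encoding:
'e': index 3 in ['a', 'b', 'd', 'e'] -> ['e', 'a', 'b', 'd']
'd': index 3 in ['e', 'a', 'b', 'd'] -> ['d', 'e', 'a', 'b']
'a': index 2 in ['d', 'e', 'a', 'b'] -> ['a', 'd', 'e', 'b']
'e': index 2 in ['a', 'd', 'e', 'b'] -> ['e', 'a', 'd', 'b']
'd': index 2 in ['e', 'a', 'd', 'b'] -> ['d', 'e', 'a', 'b']
'd': index 0 in ['d', 'e', 'a', 'b'] -> ['d', 'e', 'a', 'b']
'b': index 3 in ['d', 'e', 'a', 'b'] -> ['b', 'd', 'e', 'a']
'b': index 0 in ['b', 'd', 'e', 'a'] -> ['b', 'd', 'e', 'a']
'b': index 0 in ['b', 'd', 'e', 'a'] -> ['b', 'd', 'e', 'a']
'e': index 2 in ['b', 'd', 'e', 'a'] -> ['e', 'b', 'd', 'a']
'd': index 2 in ['e', 'b', 'd', 'a'] -> ['d', 'e', 'b', 'a']


Output: [3, 3, 2, 2, 2, 0, 3, 0, 0, 2, 2]


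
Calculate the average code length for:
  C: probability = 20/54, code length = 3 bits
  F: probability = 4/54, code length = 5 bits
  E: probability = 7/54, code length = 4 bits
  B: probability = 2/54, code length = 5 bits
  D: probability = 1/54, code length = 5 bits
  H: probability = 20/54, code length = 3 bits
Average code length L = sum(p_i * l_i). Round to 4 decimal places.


Weighted contributions p_i * l_i:
  C: (20/54) * 3 = 60/54
  F: (4/54) * 5 = 20/54
  E: (7/54) * 4 = 28/54
  B: (2/54) * 5 = 10/54
  D: (1/54) * 5 = 5/54
  H: (20/54) * 3 = 60/54
Sum = (60 + 20 + 28 + 10 + 5 + 60)/54 = 183/54

L = 183/54 = 3.3889 bits/symbol


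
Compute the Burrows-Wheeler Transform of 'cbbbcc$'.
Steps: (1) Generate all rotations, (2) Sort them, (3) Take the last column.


Rotations (sorted):
  0: $cbbbcc -> last char: c
  1: bbbcc$c -> last char: c
  2: bbcc$cb -> last char: b
  3: bcc$cbb -> last char: b
  4: c$cbbbc -> last char: c
  5: cbbbcc$ -> last char: $
  6: cc$cbbb -> last char: b


BWT = ccbbc$b


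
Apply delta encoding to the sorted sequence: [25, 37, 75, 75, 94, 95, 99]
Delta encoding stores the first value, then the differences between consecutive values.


First value: 25
Deltas:
  37 - 25 = 12
  75 - 37 = 38
  75 - 75 = 0
  94 - 75 = 19
  95 - 94 = 1
  99 - 95 = 4


Delta encoded: [25, 12, 38, 0, 19, 1, 4]


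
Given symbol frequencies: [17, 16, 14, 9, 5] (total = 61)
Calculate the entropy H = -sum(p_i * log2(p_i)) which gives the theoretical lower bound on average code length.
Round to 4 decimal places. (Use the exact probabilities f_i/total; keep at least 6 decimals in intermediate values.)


Per-symbol terms -p_i * log2(p_i) with p_i = f_i/61:
  p = 17/61 = 0.278689: log2(p) = -1.843274, -p*log2(p) = 0.513699
  p = 16/61 = 0.262295: log2(p) = -1.930737, -p*log2(p) = 0.506423
  p = 14/61 = 0.229508: log2(p) = -2.123382, -p*log2(p) = 0.487334
  p = 9/61 = 0.147541: log2(p) = -2.760812, -p*log2(p) = 0.407333
  p = 5/61 = 0.081967: log2(p) = -3.608809, -p*log2(p) = 0.295804
H = 0.513699 + 0.506423 + 0.487334 + 0.407333 + 0.295804 = 2.210593

H = 2.2106 bits/symbol


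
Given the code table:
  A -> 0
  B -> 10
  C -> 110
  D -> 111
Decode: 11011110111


Decoding:
110 -> C
111 -> D
10 -> B
111 -> D


Result: CDBD


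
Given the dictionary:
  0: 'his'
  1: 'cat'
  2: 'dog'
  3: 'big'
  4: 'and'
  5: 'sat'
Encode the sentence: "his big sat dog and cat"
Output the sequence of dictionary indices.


Look up each word in the dictionary:
  'his' -> 0
  'big' -> 3
  'sat' -> 5
  'dog' -> 2
  'and' -> 4
  'cat' -> 1

Encoded: [0, 3, 5, 2, 4, 1]


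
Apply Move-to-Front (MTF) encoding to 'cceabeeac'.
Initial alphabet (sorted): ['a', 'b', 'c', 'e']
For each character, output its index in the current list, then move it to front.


MTF encoding:
'c': index 2 in ['a', 'b', 'c', 'e'] -> ['c', 'a', 'b', 'e']
'c': index 0 in ['c', 'a', 'b', 'e'] -> ['c', 'a', 'b', 'e']
'e': index 3 in ['c', 'a', 'b', 'e'] -> ['e', 'c', 'a', 'b']
'a': index 2 in ['e', 'c', 'a', 'b'] -> ['a', 'e', 'c', 'b']
'b': index 3 in ['a', 'e', 'c', 'b'] -> ['b', 'a', 'e', 'c']
'e': index 2 in ['b', 'a', 'e', 'c'] -> ['e', 'b', 'a', 'c']
'e': index 0 in ['e', 'b', 'a', 'c'] -> ['e', 'b', 'a', 'c']
'a': index 2 in ['e', 'b', 'a', 'c'] -> ['a', 'e', 'b', 'c']
'c': index 3 in ['a', 'e', 'b', 'c'] -> ['c', 'a', 'e', 'b']


Output: [2, 0, 3, 2, 3, 2, 0, 2, 3]


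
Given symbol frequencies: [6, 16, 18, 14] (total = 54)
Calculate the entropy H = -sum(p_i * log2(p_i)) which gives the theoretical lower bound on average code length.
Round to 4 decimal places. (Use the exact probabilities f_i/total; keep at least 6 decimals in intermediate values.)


Per-symbol terms -p_i * log2(p_i) with p_i = f_i/54:
  p = 6/54 = 0.111111: log2(p) = -3.169925, -p*log2(p) = 0.352214
  p = 16/54 = 0.296296: log2(p) = -1.754888, -p*log2(p) = 0.519967
  p = 18/54 = 0.333333: log2(p) = -1.584963, -p*log2(p) = 0.528321
  p = 14/54 = 0.259259: log2(p) = -1.947533, -p*log2(p) = 0.504916
H = 0.352214 + 0.519967 + 0.528321 + 0.504916 = 1.905418

H = 1.9054 bits/symbol


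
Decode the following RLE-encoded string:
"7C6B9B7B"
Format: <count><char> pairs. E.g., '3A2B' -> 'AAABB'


Expanding each <count><char> pair:
  7C -> 'CCCCCCC'
  6B -> 'BBBBBB'
  9B -> 'BBBBBBBBB'
  7B -> 'BBBBBBB'

Decoded = CCCCCCCBBBBBBBBBBBBBBBBBBBBBB


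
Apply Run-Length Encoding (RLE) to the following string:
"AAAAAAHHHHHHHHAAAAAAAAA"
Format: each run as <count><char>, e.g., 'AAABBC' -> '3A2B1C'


Scanning runs left to right:
  i=0: run of 'A' x 6 -> '6A'
  i=6: run of 'H' x 8 -> '8H'
  i=14: run of 'A' x 9 -> '9A'

RLE = 6A8H9A


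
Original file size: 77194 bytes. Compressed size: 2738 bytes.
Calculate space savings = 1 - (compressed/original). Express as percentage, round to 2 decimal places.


ratio = compressed/original = 2738/77194 = 0.035469
savings = 1 - ratio = 1 - 0.035469 = 0.964531
as a percentage: 0.964531 * 100 = 96.45%

Space savings = 1 - 2738/77194 = 96.45%


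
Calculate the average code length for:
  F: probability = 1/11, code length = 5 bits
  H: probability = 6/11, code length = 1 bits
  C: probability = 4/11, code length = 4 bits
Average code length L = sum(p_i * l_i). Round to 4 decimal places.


Weighted contributions p_i * l_i:
  F: (1/11) * 5 = 5/11
  H: (6/11) * 1 = 6/11
  C: (4/11) * 4 = 16/11
Sum = (5 + 6 + 16)/11 = 27/11

L = 27/11 = 2.4545 bits/symbol


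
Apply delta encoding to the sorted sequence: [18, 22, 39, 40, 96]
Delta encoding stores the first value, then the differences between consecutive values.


First value: 18
Deltas:
  22 - 18 = 4
  39 - 22 = 17
  40 - 39 = 1
  96 - 40 = 56


Delta encoded: [18, 4, 17, 1, 56]


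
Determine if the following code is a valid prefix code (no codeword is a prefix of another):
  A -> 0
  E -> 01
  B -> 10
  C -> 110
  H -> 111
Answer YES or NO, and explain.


Checking each pair (does one codeword prefix another?):
  A='0' vs E='01': prefix -- VIOLATION

NO -- this is NOT a valid prefix code. A (0) is a prefix of E (01).


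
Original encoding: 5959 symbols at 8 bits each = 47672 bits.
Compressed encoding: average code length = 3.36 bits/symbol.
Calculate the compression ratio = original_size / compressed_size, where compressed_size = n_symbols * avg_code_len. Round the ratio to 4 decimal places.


original_size = n_symbols * orig_bits = 5959 * 8 = 47672 bits
compressed_size = n_symbols * avg_code_len = 5959 * 3.36 = 20022.24 bits
ratio = original_size / compressed_size = 47672 / 20022.24 = 2.381

Compression ratio = 2.381


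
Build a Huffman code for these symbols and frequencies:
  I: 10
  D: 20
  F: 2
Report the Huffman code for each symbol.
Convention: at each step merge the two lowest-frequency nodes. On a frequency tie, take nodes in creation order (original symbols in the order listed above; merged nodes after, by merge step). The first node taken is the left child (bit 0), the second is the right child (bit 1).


Huffman tree construction:
Step 1: Merge F(2) + I(10) = 12
Step 2: Merge (F+I)(12) + D(20) = 32
Read each symbol's code off the tree from the root (left child = 0, right child = 1).

Codes:
  I: 01 (length 2)
  D: 1 (length 1)
  F: 00 (length 2)
Average code length: 44/32 = 1.3750 bits/symbol


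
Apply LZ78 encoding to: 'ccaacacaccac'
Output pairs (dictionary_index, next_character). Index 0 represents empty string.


LZ78 encoding steps:
Dictionary: {0: ''}
Step 1: w='' (idx 0), next='c' -> output (0, 'c'), add 'c' as idx 1
Step 2: w='c' (idx 1), next='a' -> output (1, 'a'), add 'ca' as idx 2
Step 3: w='' (idx 0), next='a' -> output (0, 'a'), add 'a' as idx 3
Step 4: w='ca' (idx 2), next='c' -> output (2, 'c'), add 'cac' as idx 4
Step 5: w='a' (idx 3), next='c' -> output (3, 'c'), add 'ac' as idx 5
Step 6: w='cac' (idx 4), end of input -> output (4, '')


Encoded: [(0, 'c'), (1, 'a'), (0, 'a'), (2, 'c'), (3, 'c'), (4, '')]


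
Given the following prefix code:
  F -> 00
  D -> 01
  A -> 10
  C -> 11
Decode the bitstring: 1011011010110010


Decoding step by step:
Bits 10 -> A
Bits 11 -> C
Bits 01 -> D
Bits 10 -> A
Bits 10 -> A
Bits 11 -> C
Bits 00 -> F
Bits 10 -> A


Decoded message: ACDAACFA


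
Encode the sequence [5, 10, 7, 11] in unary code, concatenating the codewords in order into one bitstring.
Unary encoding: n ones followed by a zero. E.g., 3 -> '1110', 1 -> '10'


Encode each number as n ones followed by a terminating 0:
  5 -> 111110 (6 bits)
  10 -> 11111111110 (11 bits)
  7 -> 11111110 (8 bits)
  11 -> 111111111110 (12 bits)
Total length = 6 + 11 + 8 + 12 = 37 bits.

Unary([5, 10, 7, 11]) = 1111101111111111011111110111111111110 (37 bits)


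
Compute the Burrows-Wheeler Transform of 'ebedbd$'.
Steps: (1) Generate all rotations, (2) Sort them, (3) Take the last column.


Rotations (sorted):
  0: $ebedbd -> last char: d
  1: bd$ebed -> last char: d
  2: bedbd$e -> last char: e
  3: d$ebedb -> last char: b
  4: dbd$ebe -> last char: e
  5: ebedbd$ -> last char: $
  6: edbd$eb -> last char: b


BWT = ddebe$b


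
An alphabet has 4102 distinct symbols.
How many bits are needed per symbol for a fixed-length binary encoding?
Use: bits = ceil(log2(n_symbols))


log2(4102) = 12.0021
Bracket: 2^12 = 4096 < 4102 <= 2^13 = 8192
So ceil(log2(4102)) = 13

bits = ceil(log2(4102)) = ceil(12.0021) = 13 bits


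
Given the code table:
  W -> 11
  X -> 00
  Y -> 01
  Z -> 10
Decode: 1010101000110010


Decoding:
10 -> Z
10 -> Z
10 -> Z
10 -> Z
00 -> X
11 -> W
00 -> X
10 -> Z


Result: ZZZZXWXZ


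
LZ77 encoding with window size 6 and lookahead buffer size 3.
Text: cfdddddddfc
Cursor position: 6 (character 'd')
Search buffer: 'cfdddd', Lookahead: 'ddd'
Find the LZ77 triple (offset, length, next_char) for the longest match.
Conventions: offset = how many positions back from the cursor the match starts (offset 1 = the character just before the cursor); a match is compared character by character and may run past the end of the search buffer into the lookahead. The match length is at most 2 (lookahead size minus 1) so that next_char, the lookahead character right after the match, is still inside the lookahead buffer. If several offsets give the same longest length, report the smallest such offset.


Try each offset into the search buffer:
  offset=1 (pos 5, char 'd'): match length 2
  offset=2 (pos 4, char 'd'): match length 2
  offset=3 (pos 3, char 'd'): match length 2
  offset=4 (pos 2, char 'd'): match length 2
  offset=5 (pos 1, char 'f'): match length 0
  offset=6 (pos 0, char 'c'): match length 0
Longest match has length 2, found at offsets 1, 2, 3, 4; take the smallest, offset 1.
next_char = character at position 6 + 2 = 8 -> 'd'

Best match: offset=1, length=2 (matching 'dd' starting at position 5)
LZ77 triple: (1, 2, 'd')


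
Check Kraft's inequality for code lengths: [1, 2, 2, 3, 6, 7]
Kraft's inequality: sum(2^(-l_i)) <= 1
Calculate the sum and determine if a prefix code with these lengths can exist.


Sum = 2^(-1) + 2^(-2) + 2^(-2) + 2^(-3) + 2^(-6) + 2^(-7)
    = 0.5 + 0.25 + 0.25 + 0.125 + 0.015625 + 0.0078125
    = 147/128 = 1.1484375
Since 1.1484375 > 1, Kraft's inequality is NOT satisfied.
A prefix code with these lengths CANNOT exist.

Kraft sum = 1.1484375. Not satisfied.
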